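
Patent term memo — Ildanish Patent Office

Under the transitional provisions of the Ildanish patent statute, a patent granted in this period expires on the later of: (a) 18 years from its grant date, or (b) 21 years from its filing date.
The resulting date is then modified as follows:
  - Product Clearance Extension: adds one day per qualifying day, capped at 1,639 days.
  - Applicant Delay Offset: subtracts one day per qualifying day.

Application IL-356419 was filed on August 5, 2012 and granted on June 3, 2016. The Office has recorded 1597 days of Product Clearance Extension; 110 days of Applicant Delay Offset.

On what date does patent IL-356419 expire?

(a) grant + 18 years → 3 June 2034.
(b) filing + 21 years → 5 August 2033.
Later of the two: 3 June 2034.
Product Clearance Extension: 1597 days (within the 1639-day cap) → +1597 days → 17 October 2038.
Applicant Delay Offset: −110 days → 29 June 2038.

2038-06-29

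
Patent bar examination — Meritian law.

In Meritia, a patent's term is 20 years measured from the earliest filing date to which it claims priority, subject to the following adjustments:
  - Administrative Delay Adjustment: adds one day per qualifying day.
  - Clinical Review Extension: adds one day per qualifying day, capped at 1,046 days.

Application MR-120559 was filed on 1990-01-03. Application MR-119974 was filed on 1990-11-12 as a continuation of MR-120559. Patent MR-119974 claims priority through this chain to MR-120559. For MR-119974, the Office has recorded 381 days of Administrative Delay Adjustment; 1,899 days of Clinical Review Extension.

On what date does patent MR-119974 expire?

Earliest priority filing: 3 January 1990.
Base term: 3 January 1990 + 20 years → 3 January 2010.
Administrative Delay Adjustment: +381 days → 19 January 2011.
Clinical Review Extension: 1899 days claimed exceeds the 1046-day cap, so +1046 days → 30 November 2013.

November 30, 2013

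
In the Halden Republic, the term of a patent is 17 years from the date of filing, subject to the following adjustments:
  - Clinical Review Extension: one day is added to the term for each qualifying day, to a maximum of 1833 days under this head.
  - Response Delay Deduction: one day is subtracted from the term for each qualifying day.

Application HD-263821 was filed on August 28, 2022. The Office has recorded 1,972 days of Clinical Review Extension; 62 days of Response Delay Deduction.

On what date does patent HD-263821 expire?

2044-07-03

Base term: filing date + 17 years → 28 August 2039.
Clinical Review Extension: 1972 days claimed exceeds the 1833-day cap, so +1833 days → 3 September 2044.
Response Delay Deduction: −62 days → 3 July 2044.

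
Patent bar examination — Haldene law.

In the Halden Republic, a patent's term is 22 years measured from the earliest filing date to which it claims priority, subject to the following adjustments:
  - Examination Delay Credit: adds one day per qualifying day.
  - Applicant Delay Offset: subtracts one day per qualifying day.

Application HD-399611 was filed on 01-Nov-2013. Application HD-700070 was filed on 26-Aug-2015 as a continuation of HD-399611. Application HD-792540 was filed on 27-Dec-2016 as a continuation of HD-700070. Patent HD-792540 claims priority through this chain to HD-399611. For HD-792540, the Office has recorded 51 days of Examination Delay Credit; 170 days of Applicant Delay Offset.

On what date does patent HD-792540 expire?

Earliest priority filing: 1 November 2013.
Base term: 1 November 2013 + 22 years → 1 November 2035.
Examination Delay Credit: +51 days → 22 December 2035.
Applicant Delay Offset: −170 days → 5 July 2035.

2035-07-05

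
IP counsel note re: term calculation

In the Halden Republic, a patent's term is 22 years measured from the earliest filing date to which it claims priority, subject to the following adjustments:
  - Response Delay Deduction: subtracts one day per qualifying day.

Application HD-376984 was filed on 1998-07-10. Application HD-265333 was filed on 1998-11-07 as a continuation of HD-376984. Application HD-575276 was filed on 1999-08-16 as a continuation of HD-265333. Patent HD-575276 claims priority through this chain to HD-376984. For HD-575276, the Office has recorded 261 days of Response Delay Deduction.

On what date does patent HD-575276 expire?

Earliest priority filing: 10 July 1998.
Base term: 10 July 1998 + 22 years → 10 July 2020.
Response Delay Deduction: −261 days → 23 October 2019.

2019-10-23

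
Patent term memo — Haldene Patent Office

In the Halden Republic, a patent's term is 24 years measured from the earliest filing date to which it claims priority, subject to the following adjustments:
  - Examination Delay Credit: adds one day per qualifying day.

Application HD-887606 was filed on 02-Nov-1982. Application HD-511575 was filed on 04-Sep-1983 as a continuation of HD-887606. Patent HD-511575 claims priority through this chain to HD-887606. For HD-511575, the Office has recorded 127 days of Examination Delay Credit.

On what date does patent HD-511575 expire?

March 9, 2007

Earliest priority filing: 2 November 1982.
Base term: 2 November 1982 + 24 years → 2 November 2006.
Examination Delay Credit: +127 days → 9 March 2007.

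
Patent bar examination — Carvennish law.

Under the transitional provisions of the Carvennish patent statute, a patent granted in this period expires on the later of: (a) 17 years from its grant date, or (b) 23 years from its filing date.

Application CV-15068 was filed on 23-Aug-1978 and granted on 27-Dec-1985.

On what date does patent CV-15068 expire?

December 27, 2002

(a) grant + 17 years → 27 December 2002.
(b) filing + 23 years → 23 August 2001.
Later of the two: 27 December 2002.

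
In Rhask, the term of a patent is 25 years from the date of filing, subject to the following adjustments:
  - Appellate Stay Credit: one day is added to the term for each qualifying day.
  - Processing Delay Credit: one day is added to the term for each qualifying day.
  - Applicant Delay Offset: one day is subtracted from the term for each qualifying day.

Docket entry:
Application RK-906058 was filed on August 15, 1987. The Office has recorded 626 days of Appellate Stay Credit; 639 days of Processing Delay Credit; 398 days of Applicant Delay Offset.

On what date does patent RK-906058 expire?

December 30, 2014

Base term: filing date + 25 years → 15 August 2012.
Appellate Stay Credit: +626 days → 3 May 2014.
Processing Delay Credit: +639 days → 1 February 2016.
Applicant Delay Offset: −398 days → 30 December 2014.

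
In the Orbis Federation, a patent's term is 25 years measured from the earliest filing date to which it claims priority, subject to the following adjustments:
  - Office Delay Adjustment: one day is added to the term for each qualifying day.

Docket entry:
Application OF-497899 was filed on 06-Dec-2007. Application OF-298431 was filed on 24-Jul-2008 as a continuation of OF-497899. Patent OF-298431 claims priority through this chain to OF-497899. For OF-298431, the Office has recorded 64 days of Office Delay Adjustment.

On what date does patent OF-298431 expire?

Earliest priority filing: 6 December 2007.
Base term: 6 December 2007 + 25 years → 6 December 2032.
Office Delay Adjustment: +64 days → 8 February 2033.

2033-02-08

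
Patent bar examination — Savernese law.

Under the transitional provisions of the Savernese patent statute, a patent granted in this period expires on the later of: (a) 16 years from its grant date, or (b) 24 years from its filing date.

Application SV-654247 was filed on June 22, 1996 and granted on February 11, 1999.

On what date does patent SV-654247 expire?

June 22, 2020

(a) grant + 16 years → 11 February 2015.
(b) filing + 24 years → 22 June 2020.
Later of the two: 22 June 2020.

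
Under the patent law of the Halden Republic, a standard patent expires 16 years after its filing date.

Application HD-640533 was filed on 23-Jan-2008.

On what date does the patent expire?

2024-01-23

Filing date + 16 years → 23 January 2024.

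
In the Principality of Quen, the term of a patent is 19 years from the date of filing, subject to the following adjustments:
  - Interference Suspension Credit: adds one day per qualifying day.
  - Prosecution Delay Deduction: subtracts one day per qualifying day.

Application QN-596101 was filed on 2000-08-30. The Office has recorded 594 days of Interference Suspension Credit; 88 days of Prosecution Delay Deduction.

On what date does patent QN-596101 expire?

2021-01-17

Base term: filing date + 19 years → 30 August 2019.
Interference Suspension Credit: +594 days → 15 April 2021.
Prosecution Delay Deduction: −88 days → 17 January 2021.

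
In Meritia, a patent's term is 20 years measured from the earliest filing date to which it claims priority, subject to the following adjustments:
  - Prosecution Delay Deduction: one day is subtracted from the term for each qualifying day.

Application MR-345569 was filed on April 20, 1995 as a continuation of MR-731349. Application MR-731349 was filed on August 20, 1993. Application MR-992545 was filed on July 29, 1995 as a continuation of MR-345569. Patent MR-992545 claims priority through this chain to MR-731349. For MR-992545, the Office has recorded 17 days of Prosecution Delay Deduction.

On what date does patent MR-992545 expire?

2013-08-03

Earliest priority filing: 20 August 1993.
Base term: 20 August 1993 + 20 years → 20 August 2013.
Prosecution Delay Deduction: −17 days → 3 August 2013.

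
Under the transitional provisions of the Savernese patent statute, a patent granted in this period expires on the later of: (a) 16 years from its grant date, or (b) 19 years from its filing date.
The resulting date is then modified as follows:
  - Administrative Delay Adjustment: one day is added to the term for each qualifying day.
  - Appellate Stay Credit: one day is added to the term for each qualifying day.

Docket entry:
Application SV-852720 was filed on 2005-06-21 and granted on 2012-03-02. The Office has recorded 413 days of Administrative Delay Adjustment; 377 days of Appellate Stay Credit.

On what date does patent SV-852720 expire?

(a) grant + 16 years → 2 March 2028.
(b) filing + 19 years → 21 June 2024.
Later of the two: 2 March 2028.
Administrative Delay Adjustment: +413 days → 19 April 2029.
Appellate Stay Credit: +377 days → 1 May 2030.

May 1, 2030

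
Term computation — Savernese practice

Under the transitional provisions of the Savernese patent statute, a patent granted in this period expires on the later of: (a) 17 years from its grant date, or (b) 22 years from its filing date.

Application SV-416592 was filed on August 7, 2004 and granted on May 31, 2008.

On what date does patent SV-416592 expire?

August 7, 2026

(a) grant + 17 years → 31 May 2025.
(b) filing + 22 years → 7 August 2026.
Later of the two: 7 August 2026.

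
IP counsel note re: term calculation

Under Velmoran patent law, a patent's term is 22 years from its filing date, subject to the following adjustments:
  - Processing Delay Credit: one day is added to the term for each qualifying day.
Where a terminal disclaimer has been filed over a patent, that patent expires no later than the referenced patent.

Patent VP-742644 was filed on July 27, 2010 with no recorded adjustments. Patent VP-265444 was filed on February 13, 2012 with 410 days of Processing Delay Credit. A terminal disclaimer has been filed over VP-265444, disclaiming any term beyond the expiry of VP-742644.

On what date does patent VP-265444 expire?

Natural term of VP-265444:
  Base: filing + 22 years → 13 February 2034.
  Processing Delay Credit: +410 days → 30 March 2035.
Expiry of referenced patent VP-742644:
  Base: filing + 22 years → 27 July 2032.
Terminal disclaimer: VP-265444 expires on the earlier of 30 March 2035 and 27 July 2032.

July 27, 2032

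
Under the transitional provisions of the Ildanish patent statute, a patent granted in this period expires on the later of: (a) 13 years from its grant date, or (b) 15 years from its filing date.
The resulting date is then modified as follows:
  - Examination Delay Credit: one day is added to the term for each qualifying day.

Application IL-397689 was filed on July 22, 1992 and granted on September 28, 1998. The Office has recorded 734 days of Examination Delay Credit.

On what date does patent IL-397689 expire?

(a) grant + 13 years → 28 September 2011.
(b) filing + 15 years → 22 July 2007.
Later of the two: 28 September 2011.
Examination Delay Credit: +734 days → 1 October 2013.

2013-10-01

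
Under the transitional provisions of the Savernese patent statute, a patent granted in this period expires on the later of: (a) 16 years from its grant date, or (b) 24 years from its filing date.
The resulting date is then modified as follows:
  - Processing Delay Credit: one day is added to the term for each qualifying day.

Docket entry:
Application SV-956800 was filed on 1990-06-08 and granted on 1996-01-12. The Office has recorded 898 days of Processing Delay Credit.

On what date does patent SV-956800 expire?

(a) grant + 16 years → 12 January 2012.
(b) filing + 24 years → 8 June 2014.
Later of the two: 8 June 2014.
Processing Delay Credit: +898 days → 22 November 2016.

November 22, 2016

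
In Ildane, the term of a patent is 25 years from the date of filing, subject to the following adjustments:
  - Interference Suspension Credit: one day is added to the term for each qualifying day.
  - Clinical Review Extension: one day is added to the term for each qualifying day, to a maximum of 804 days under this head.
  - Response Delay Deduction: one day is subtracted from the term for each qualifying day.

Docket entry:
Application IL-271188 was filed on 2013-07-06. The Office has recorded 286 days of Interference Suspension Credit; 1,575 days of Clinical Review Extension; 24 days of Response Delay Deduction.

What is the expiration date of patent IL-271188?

June 6, 2041

Base term: filing date + 25 years → 6 July 2038.
Interference Suspension Credit: +286 days → 18 April 2039.
Clinical Review Extension: 1575 days claimed exceeds the 804-day cap, so +804 days → 30 June 2041.
Response Delay Deduction: −24 days → 6 June 2041.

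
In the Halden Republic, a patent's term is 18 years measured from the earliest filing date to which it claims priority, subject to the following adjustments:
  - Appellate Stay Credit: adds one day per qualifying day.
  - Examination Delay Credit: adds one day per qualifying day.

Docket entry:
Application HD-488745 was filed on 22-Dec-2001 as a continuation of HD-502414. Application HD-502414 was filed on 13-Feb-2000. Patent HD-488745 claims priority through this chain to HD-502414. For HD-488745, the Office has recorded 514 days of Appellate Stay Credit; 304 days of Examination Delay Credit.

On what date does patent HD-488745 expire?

Earliest priority filing: 13 February 2000.
Base term: 13 February 2000 + 18 years → 13 February 2018.
Appellate Stay Credit: +514 days → 12 July 2019.
Examination Delay Credit: +304 days → 11 May 2020.

2020-05-11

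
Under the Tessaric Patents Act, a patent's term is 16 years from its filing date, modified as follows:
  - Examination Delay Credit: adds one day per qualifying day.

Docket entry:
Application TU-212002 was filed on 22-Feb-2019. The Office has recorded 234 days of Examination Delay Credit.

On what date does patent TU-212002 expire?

October 14, 2035

Base term: filing date + 16 years → 22 February 2035.
Examination Delay Credit: +234 days → 14 October 2035.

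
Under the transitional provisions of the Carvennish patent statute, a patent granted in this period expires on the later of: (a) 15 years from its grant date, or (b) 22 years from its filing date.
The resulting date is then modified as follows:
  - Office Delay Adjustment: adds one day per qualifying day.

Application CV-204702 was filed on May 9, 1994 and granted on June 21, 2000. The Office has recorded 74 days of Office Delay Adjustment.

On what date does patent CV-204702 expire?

July 22, 2016

(a) grant + 15 years → 21 June 2015.
(b) filing + 22 years → 9 May 2016.
Later of the two: 9 May 2016.
Office Delay Adjustment: +74 days → 22 July 2016.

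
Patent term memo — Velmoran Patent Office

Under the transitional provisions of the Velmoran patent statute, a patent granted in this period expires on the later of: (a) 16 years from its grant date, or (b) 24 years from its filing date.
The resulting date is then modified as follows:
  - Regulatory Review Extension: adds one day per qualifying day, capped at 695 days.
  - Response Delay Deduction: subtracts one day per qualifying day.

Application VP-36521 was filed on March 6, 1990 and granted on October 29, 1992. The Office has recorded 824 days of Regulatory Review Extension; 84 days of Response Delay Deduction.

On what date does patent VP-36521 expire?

November 7, 2015

(a) grant + 16 years → 29 October 2008.
(b) filing + 24 years → 6 March 2014.
Later of the two: 6 March 2014.
Regulatory Review Extension: 824 days claimed exceeds the 695-day cap, so +695 days → 30 January 2016.
Response Delay Deduction: −84 days → 7 November 2015.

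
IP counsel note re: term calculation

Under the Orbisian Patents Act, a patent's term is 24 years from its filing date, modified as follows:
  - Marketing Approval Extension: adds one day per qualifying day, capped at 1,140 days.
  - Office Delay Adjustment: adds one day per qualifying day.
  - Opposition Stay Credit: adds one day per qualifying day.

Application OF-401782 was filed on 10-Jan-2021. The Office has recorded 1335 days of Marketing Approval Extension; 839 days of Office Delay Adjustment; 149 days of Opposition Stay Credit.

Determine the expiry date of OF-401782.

November 8, 2050

Base term: filing date + 24 years → 10 January 2045.
Marketing Approval Extension: 1335 days claimed exceeds the 1140-day cap, so +1140 days → 24 February 2048.
Office Delay Adjustment: +839 days → 12 June 2050.
Opposition Stay Credit: +149 days → 8 November 2050.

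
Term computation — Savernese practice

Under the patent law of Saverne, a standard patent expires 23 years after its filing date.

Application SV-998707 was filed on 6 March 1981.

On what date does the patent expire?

March 6, 2004

Filing date + 23 years → 6 March 2004.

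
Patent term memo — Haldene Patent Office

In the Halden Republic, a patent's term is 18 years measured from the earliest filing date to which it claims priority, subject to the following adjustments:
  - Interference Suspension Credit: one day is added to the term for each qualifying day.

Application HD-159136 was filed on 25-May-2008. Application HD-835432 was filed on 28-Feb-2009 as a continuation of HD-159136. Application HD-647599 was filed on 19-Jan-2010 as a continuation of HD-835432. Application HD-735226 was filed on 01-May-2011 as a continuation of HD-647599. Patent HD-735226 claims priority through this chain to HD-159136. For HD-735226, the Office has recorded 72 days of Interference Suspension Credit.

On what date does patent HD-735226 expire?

Earliest priority filing: 25 May 2008.
Base term: 25 May 2008 + 18 years → 25 May 2026.
Interference Suspension Credit: +72 days → 5 August 2026.

2026-08-05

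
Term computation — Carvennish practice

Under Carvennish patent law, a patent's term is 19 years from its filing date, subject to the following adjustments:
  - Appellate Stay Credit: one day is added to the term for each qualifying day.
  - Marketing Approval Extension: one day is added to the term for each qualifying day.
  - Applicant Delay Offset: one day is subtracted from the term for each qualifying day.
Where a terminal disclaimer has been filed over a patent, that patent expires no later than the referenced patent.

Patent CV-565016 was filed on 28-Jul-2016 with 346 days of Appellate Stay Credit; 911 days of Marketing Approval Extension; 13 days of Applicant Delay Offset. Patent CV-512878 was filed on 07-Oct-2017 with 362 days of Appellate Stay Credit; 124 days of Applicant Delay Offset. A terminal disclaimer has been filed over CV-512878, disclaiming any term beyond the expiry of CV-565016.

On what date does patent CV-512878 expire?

2037-06-02

Natural term of CV-512878:
  Base: filing + 19 years → 7 October 2036.
  Appellate Stay Credit: +362 days → 4 October 2037.
  Applicant Delay Offset: −124 days → 2 June 2037.
Expiry of referenced patent CV-565016:
  Base: filing + 19 years → 28 July 2035.
  Appellate Stay Credit: +346 days → 8 July 2036.
  Marketing Approval Extension: +911 days → 5 January 2039.
  Applicant Delay Offset: −13 days → 23 December 2038.
Terminal disclaimer: CV-512878 expires on the earlier of 2 June 2037 and 23 December 2038.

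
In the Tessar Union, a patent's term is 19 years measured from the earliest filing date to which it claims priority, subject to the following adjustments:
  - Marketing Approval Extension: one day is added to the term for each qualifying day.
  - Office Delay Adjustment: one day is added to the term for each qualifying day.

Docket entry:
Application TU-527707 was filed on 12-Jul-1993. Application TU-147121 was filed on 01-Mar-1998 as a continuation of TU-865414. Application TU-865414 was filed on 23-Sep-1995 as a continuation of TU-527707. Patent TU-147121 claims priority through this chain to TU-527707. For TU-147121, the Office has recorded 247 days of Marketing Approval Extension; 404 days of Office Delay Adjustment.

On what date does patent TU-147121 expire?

April 24, 2014

Earliest priority filing: 12 July 1993.
Base term: 12 July 1993 + 19 years → 12 July 2012.
Marketing Approval Extension: +247 days → 16 March 2013.
Office Delay Adjustment: +404 days → 24 April 2014.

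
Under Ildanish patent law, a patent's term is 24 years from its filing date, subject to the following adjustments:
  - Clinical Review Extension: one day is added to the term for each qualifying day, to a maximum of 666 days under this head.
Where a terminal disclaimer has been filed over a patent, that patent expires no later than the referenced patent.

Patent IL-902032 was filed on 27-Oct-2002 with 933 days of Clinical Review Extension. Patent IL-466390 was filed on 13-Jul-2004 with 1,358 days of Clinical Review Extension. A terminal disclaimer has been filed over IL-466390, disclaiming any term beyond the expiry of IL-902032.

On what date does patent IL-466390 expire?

Natural term of IL-466390:
  Base: filing + 24 years → 13 July 2028.
  Clinical Review Extension: 1358 days claimed exceeds the 666-day cap, so +666 days → 10 May 2030.
Expiry of referenced patent IL-902032:
  Base: filing + 24 years → 27 October 2026.
  Clinical Review Extension: 933 days claimed exceeds the 666-day cap, so +666 days → 23 August 2028.
Terminal disclaimer: IL-466390 expires on the earlier of 10 May 2030 and 23 August 2028.

2028-08-23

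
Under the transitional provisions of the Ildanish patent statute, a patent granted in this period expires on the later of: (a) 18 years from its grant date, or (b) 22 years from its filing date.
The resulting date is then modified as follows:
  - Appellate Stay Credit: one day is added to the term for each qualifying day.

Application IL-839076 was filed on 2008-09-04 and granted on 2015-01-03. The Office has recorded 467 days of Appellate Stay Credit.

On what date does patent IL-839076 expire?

(a) grant + 18 years → 3 January 2033.
(b) filing + 22 years → 4 September 2030.
Later of the two: 3 January 2033.
Appellate Stay Credit: +467 days → 15 April 2034.

April 15, 2034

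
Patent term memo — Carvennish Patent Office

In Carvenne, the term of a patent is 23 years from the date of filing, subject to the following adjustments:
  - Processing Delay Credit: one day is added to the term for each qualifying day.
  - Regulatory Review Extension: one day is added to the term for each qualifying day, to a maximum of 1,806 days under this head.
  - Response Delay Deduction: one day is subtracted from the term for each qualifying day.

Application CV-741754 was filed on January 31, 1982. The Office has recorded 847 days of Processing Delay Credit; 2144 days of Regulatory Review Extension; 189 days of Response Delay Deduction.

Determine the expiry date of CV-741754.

Base term: filing date + 23 years → 31 January 2005.
Processing Delay Credit: +847 days → 28 May 2007.
Regulatory Review Extension: 2144 days claimed exceeds the 1806-day cap, so +1806 days → 7 May 2012.
Response Delay Deduction: −189 days → 31 October 2011.

October 31, 2011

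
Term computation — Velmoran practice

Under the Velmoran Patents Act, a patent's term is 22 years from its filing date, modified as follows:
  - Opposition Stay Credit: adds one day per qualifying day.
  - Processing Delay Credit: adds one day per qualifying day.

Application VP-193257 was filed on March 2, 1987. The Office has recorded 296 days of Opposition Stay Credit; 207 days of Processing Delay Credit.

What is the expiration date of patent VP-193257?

2010-07-18

Base term: filing date + 22 years → 2 March 2009.
Opposition Stay Credit: +296 days → 23 December 2009.
Processing Delay Credit: +207 days → 18 July 2010.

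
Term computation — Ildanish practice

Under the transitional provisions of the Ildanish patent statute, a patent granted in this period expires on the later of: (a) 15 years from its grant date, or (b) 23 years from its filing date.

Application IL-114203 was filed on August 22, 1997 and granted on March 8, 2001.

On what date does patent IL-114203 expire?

August 22, 2020

(a) grant + 15 years → 8 March 2016.
(b) filing + 23 years → 22 August 2020.
Later of the two: 22 August 2020.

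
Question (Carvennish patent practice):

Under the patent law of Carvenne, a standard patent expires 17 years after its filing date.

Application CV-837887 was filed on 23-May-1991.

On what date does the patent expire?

Filing date + 17 years → 23 May 2008.

2008-05-23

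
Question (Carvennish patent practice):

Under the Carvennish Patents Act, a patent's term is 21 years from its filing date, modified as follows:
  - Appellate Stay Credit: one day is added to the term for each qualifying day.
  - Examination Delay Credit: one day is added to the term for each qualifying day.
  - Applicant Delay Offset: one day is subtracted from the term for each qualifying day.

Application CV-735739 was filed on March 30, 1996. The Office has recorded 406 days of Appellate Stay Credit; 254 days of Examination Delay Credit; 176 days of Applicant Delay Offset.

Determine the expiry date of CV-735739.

2018-07-27

Base term: filing date + 21 years → 30 March 2017.
Appellate Stay Credit: +406 days → 10 May 2018.
Examination Delay Credit: +254 days → 19 January 2019.
Applicant Delay Offset: −176 days → 27 July 2018.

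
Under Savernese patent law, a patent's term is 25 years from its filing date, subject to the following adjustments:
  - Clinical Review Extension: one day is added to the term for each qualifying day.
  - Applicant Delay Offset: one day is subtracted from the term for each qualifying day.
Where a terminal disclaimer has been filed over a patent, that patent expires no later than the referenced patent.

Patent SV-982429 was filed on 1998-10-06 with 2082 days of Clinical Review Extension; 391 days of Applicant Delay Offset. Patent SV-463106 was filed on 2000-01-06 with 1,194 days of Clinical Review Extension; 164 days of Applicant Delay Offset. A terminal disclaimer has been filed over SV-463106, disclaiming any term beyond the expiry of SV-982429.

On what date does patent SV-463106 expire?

Natural term of SV-463106:
  Base: filing + 25 years → 6 January 2025.
  Clinical Review Extension: +1194 days → 14 April 2028.
  Applicant Delay Offset: −164 days → 2 November 2027.
Expiry of referenced patent SV-982429:
  Base: filing + 25 years → 6 October 2023.
  Clinical Review Extension: +2082 days → 18 June 2029.
  Applicant Delay Offset: −391 days → 23 May 2028.
Terminal disclaimer: SV-463106 expires on the earlier of 2 November 2027 and 23 May 2028.

2027-11-02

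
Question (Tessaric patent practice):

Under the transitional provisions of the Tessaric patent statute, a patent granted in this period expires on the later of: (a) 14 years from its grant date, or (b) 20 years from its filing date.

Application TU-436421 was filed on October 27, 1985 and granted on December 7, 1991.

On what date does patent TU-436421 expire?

(a) grant + 14 years → 7 December 2005.
(b) filing + 20 years → 27 October 2005.
Later of the two: 7 December 2005.

December 7, 2005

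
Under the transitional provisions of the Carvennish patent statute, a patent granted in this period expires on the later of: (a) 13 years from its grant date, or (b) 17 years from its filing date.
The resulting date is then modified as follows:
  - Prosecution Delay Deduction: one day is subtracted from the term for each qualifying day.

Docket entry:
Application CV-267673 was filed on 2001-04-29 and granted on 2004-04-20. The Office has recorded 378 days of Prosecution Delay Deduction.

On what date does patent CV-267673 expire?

2017-04-16

(a) grant + 13 years → 20 April 2017.
(b) filing + 17 years → 29 April 2018.
Later of the two: 29 April 2018.
Prosecution Delay Deduction: −378 days → 16 April 2017.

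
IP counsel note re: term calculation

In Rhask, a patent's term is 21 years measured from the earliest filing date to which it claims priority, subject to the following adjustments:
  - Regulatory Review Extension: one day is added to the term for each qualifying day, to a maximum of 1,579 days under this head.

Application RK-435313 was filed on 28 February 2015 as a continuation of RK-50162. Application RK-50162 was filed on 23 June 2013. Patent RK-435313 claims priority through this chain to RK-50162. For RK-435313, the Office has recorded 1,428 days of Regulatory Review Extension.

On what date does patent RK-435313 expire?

May 21, 2038

Earliest priority filing: 23 June 2013.
Base term: 23 June 2013 + 21 years → 23 June 2034.
Regulatory Review Extension: 1428 days (within the 1579-day cap) → +1428 days → 21 May 2038.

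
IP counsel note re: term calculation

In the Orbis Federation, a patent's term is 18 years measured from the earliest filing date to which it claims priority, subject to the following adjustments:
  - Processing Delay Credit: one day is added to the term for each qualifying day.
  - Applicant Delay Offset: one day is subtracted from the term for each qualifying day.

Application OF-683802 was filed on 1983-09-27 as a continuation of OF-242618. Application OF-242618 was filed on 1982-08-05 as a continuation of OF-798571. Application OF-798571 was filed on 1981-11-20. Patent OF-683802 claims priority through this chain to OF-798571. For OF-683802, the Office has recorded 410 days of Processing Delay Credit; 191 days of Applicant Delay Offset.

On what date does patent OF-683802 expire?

Earliest priority filing: 20 November 1981.
Base term: 20 November 1981 + 18 years → 20 November 1999.
Processing Delay Credit: +410 days → 3 January 2001.
Applicant Delay Offset: −191 days → 26 June 2000.

2000-06-26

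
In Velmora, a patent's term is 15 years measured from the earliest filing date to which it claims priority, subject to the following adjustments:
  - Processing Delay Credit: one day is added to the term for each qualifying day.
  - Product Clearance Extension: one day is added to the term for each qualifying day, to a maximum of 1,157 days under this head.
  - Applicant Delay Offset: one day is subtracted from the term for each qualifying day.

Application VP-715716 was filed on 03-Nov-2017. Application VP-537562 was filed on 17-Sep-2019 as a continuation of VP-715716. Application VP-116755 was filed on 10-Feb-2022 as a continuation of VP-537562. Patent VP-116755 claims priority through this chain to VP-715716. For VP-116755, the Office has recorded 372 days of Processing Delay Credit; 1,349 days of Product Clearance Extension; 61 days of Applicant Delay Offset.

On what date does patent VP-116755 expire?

November 10, 2036

Earliest priority filing: 3 November 2017.
Base term: 3 November 2017 + 15 years → 3 November 2032.
Processing Delay Credit: +372 days → 10 November 2033.
Product Clearance Extension: 1349 days claimed exceeds the 1157-day cap, so +1157 days → 10 January 2037.
Applicant Delay Offset: −61 days → 10 November 2036.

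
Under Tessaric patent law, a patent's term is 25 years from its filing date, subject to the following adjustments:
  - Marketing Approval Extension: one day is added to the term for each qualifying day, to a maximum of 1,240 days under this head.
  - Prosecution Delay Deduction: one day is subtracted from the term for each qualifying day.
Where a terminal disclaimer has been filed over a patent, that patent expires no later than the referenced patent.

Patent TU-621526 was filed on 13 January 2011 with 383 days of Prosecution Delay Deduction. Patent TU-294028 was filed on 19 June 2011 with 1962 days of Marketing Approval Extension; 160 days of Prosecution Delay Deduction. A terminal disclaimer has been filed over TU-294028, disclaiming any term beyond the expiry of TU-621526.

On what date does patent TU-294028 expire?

Natural term of TU-294028:
  Base: filing + 25 years → 19 June 2036.
  Marketing Approval Extension: 1962 days claimed exceeds the 1240-day cap, so +1240 days → 11 November 2039.
  Prosecution Delay Deduction: −160 days → 4 June 2039.
Expiry of referenced patent TU-621526:
  Base: filing + 25 years → 13 January 2036.
  Prosecution Delay Deduction: −383 days → 26 December 2034.
Terminal disclaimer: TU-294028 expires on the earlier of 4 June 2039 and 26 December 2034.

December 26, 2034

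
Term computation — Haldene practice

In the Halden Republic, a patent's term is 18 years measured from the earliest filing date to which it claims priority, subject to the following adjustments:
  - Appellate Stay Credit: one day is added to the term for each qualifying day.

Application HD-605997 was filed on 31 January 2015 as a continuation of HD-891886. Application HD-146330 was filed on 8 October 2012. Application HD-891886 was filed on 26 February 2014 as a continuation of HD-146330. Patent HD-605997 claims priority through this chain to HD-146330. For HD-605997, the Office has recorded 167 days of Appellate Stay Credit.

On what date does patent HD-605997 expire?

Earliest priority filing: 8 October 2012.
Base term: 8 October 2012 + 18 years → 8 October 2030.
Appellate Stay Credit: +167 days → 24 March 2031.

March 24, 2031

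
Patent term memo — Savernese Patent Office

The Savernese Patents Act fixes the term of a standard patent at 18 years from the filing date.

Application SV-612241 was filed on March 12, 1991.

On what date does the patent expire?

Filing date + 18 years → 12 March 2009.

2009-03-12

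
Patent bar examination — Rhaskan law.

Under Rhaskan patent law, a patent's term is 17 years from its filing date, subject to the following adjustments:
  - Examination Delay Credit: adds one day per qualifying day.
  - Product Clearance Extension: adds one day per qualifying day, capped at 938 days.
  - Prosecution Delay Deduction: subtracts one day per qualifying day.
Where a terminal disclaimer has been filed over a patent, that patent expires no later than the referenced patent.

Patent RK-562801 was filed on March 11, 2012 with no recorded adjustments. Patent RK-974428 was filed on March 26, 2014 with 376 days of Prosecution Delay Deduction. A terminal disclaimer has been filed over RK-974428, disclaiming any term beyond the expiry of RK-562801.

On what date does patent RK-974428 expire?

Natural term of RK-974428:
  Base: filing + 17 years → 26 March 2031.
  Prosecution Delay Deduction: −376 days → 15 March 2030.
Expiry of referenced patent RK-562801:
  Base: filing + 17 years → 11 March 2029.
Terminal disclaimer: RK-974428 expires on the earlier of 15 March 2030 and 11 March 2029.

2029-03-11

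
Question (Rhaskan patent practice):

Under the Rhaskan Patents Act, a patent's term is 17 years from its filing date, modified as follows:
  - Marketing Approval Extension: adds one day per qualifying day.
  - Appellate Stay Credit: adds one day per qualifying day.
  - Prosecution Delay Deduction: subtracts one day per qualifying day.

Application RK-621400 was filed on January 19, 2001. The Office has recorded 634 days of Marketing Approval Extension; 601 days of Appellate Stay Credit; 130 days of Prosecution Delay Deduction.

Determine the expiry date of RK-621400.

January 28, 2021

Base term: filing date + 17 years → 19 January 2018.
Marketing Approval Extension: +634 days → 15 October 2019.
Appellate Stay Credit: +601 days → 7 June 2021.
Prosecution Delay Deduction: −130 days → 28 January 2021.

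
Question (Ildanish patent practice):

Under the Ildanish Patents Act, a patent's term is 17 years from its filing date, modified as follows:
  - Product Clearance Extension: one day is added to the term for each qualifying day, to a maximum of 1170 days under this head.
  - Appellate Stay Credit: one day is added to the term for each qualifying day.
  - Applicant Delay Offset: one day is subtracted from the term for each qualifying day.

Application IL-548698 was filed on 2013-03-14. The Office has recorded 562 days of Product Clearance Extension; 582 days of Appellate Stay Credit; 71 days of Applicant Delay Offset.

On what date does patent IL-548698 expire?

2033-02-19

Base term: filing date + 17 years → 14 March 2030.
Product Clearance Extension: 562 days (within the 1170-day cap) → +562 days → 27 September 2031.
Appellate Stay Credit: +582 days → 1 May 2033.
Applicant Delay Offset: −71 days → 19 February 2033.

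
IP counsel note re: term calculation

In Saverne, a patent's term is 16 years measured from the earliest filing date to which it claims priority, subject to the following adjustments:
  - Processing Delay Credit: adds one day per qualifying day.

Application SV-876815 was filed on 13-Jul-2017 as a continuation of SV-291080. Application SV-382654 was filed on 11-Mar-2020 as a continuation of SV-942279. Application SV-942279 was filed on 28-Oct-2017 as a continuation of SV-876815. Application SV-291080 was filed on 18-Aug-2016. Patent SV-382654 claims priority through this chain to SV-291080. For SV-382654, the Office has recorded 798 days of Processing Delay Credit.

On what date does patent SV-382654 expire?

2034-10-25

Earliest priority filing: 18 August 2016.
Base term: 18 August 2016 + 16 years → 18 August 2032.
Processing Delay Credit: +798 days → 25 October 2034.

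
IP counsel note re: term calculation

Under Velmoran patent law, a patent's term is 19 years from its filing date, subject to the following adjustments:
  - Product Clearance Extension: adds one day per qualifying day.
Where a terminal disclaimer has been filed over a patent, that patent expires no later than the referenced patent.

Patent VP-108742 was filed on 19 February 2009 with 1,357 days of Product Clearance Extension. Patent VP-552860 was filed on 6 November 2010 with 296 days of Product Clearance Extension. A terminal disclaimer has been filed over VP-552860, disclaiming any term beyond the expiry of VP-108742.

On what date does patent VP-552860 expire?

Natural term of VP-552860:
  Base: filing + 19 years → 6 November 2029.
  Product Clearance Extension: +296 days → 29 August 2030.
Expiry of referenced patent VP-108742:
  Base: filing + 19 years → 19 February 2028.
  Product Clearance Extension: +1357 days → 7 November 2031.
Terminal disclaimer: VP-552860 expires on the earlier of 29 August 2030 and 7 November 2031.

2030-08-29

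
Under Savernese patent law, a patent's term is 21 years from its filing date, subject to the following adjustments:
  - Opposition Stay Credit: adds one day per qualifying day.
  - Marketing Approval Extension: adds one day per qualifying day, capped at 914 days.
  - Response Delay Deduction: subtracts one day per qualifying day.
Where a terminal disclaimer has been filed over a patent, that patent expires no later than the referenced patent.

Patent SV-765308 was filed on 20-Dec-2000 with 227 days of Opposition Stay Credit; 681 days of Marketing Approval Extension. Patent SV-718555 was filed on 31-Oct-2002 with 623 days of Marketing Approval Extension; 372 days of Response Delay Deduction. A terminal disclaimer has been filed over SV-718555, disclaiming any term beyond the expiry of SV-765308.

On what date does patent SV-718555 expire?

2024-06-15

Natural term of SV-718555:
  Base: filing + 21 years → 31 October 2023.
  Marketing Approval Extension: 623 days (within the 914-day cap) → +623 days → 15 July 2025.
  Response Delay Deduction: −372 days → 8 July 2024.
Expiry of referenced patent SV-765308:
  Base: filing + 21 years → 20 December 2021.
  Opposition Stay Credit: +227 days → 4 August 2022.
  Marketing Approval Extension: 681 days (within the 914-day cap) → +681 days → 15 June 2024.
Terminal disclaimer: SV-718555 expires on the earlier of 8 July 2024 and 15 June 2024.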